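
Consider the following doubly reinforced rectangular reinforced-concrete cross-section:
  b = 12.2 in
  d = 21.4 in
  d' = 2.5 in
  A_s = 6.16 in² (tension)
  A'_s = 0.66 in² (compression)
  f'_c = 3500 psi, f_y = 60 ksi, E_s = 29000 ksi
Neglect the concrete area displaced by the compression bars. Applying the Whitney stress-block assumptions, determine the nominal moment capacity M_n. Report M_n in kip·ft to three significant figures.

Assume both steels yield.
a = (A_s − A'_s) f_y/(0.85 f'_c b) = (6.16 − 0.66) × 60/(0.85 × 3.5 × 12.2) = 9.092 in.
c = a/β₁ = 9.092/0.85 = 10.696 in; ε'_s = 0.003(c − d')/c = 0.0023 ≥ ε_y = 0.0021, so the compression steel yields.
M_n = (A_s − A'_s) f_y (d − a/2) + A'_s f_y (d − d') = 330 × (21.4 − 4.546) + 39.6 × (21.4 − 2.5) = 5561.8 + 748.4 = 6310.2 kip·in = 6310.2/12 = 525.85 kip·ft.

M_n ≈ 526 kip·ft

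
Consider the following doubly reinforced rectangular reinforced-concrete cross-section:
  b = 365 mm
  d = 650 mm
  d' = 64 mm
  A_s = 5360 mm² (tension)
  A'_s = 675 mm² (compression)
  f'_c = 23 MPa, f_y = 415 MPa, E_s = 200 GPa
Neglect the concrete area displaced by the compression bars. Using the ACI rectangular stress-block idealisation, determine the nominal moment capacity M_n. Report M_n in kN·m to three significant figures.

M_n ≈ 1160 kN·m

Assume both tension and compression steel yield.
Net tension couple steel: A_s − A'_s = 4685 mm².
a = (A_s − A'_s) f_y / (0.85 f'_c b) = 1944275/(0.85 × 23 × 365) = 272.47 mm.
c = a/β₁ = 272.47/0.85 = 320.55 mm; ε'_s = 0.003(c − d')/c = 0.0024 ≥ f_y/E_s = 0.0021, so compression steel does yield.
M_n = (A_s − A'_s) f_y (d − a/2) + A'_s f_y (d − d') = [1944275 × (650 − 136.235) + 280125 × (650 − 64)] × 10⁻⁶ = 998.90 + 164.15 = 1163.05 kN·m.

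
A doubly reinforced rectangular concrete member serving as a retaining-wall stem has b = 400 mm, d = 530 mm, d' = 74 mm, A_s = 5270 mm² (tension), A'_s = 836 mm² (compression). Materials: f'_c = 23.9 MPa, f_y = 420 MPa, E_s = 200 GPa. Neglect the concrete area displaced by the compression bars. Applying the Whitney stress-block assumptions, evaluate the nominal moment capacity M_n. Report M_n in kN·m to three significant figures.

M_n ≈ 934 kN·m

Assume both tension and compression steel yield.
Net tension couple steel: A_s − A'_s = 4434 mm².
a = (A_s − A'_s) f_y / (0.85 f'_c b) = 1862280/(0.85 × 23.9 × 400) = 229.18 mm.
c = a/β₁ = 229.18/0.85 = 269.62 mm; ε'_s = 0.003(c − d')/c = 0.0022 ≥ f_y/E_s = 0.0021, so compression steel does yield.
M_n = (A_s − A'_s) f_y (d − a/2) + A'_s f_y (d − d') = [1862280 × (530 − 114.59) + 351120 × (530 − 74)] × 10⁻⁶ = 773.61 + 160.11 = 933.72 kN·m.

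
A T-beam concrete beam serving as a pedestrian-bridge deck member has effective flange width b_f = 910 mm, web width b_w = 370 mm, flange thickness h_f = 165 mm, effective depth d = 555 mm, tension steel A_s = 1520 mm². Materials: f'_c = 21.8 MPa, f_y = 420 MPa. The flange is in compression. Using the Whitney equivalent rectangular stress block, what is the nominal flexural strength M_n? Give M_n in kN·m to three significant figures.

M_n ≈ 342 kN·m

Tension: T = A_s f_y = 1520 × 420 = 638400 N.
Try a within the flange: a = T/(0.85 f'_c b_f) = 638400/(0.85 × 21.8 × 910) = 37.86 mm.
Since a = 37.86 ≤ h_f = 165 mm, the stress block lies entirely in the flange; analyse as a rectangular beam of width b_f.
M_n = T(d − a/2) = 638400 × (555 − 18.93) = 342.23 × 10⁶ N·mm.
M_n = 342.23 kN·m.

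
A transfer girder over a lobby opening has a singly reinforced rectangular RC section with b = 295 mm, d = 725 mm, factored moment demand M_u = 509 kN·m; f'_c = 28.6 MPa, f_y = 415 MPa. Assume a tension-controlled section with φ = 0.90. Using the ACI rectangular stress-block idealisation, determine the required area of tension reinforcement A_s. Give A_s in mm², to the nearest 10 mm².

A_s ≈ 2050 mm²

M_n = M_u/φ = 509/0.90 = 565.556 kN·m.
With M_n = 0.85 f'_c a b (d − a/2), solve the quadratic for a:
a = d − √(d² − 2M_n/(0.85 f'_c b)) = 725 − √(725² − 2 × 565.556×10⁶/(0.85 × 28.6 × 295)) = 118.45 mm.
A_s = 0.85 f'_c a b / f_y = 0.85 × 28.6 × 118.45 × 295 / 415 = 2046.9 mm².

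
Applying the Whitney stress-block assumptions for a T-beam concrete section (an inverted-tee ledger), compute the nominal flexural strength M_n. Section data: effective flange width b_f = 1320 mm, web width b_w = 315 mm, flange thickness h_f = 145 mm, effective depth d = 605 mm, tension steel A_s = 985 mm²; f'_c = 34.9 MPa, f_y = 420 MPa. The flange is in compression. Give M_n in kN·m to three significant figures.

Tension: T = A_s f_y = 985 × 420 = 413700 N.
Try a within the flange: a = T/(0.85 f'_c b_f) = 413700/(0.85 × 34.9 × 1320) = 10.56 mm.
Since a = 10.56 ≤ h_f = 145 mm, the stress block lies entirely in the flange; analyse as a rectangular beam of width b_f.
M_n = T(d − a/2) = 413700 × (605 − 5.28) = 248.10 × 10⁶ N·mm.
M_n = 248.10 kN·m.

M_n ≈ 248 kN·m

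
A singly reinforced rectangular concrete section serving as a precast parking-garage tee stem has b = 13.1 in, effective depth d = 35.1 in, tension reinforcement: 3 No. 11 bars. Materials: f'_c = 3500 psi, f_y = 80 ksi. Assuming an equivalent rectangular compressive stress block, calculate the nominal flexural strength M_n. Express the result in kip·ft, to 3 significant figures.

M_n ≈ 945 kip·ft

A_s = 3 × 1.56 = 4.68 in².
T = A_s f_y = 4.68 × 80 = 374.4 kips.
a = T/(0.85 f'_c b) = 374.4/(0.85 × 3.5 × 13.1) = 9.607 in.
M_n = T(d − a/2) = 374.4 × (35.1 − 4.8035) = 11343.0 kip·in = 11343.0/12 = 945.25 kip·ft.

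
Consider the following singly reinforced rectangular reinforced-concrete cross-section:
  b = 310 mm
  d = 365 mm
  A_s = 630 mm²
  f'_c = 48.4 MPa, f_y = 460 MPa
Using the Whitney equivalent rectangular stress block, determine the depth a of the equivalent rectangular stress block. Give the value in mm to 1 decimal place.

T = A_s f_y = 630 × 460 = 289800 N = 289.8 kN.
Setting C = 0.85 f'_c a b equal to T: a = 289800/(0.85 × 48.4 × 310) = 22.7 mm.

a ≈ 22.7 mm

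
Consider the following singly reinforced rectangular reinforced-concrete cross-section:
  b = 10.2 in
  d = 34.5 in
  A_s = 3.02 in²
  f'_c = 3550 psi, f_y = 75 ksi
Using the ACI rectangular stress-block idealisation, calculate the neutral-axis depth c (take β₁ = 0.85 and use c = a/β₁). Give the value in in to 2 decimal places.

T = A_s f_y = 3.02 × 75 = 226.5 kips.
a = T/(0.85 f'_c b) = 226.5/(0.85 × 3.55 × 10.2) = 7.3590 in.
With β₁ = 0.85, c = a/β₁ = 7.3590/0.85 = 8.66 in.

c ≈ 8.66 in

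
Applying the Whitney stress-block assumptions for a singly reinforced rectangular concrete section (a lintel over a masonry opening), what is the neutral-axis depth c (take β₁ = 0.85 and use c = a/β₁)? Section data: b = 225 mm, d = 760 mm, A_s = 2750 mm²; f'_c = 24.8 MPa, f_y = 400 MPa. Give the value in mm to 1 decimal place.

T = A_s f_y = 2750 × 400 = 1100000 N = 1100 kN.
Setting C = 0.85 f'_c a b equal to T: a = 1100000/(0.85 × 24.8 × 225) = 231.921 mm.
With β₁ = 0.85, c = a/β₁ = 231.921/0.85 = 272.8 mm.

c ≈ 272.8 mm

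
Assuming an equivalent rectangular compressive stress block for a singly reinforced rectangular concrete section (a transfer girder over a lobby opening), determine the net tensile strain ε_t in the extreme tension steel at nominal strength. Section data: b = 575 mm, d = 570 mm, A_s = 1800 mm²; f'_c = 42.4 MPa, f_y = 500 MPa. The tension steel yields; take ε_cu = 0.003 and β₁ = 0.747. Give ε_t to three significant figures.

a = A_s f_y/(0.85 f'_c b) = 43.43 mm.
β₁ = 0.747, so c = a/β₁ = 43.43/0.747 = 58.14 mm.
From the linear strain diagram with ε_cu = 0.003: ε_t = 0.003 (d − c)/c = 0.003 × (570 − 58.14)/58.14 = 0.0264.
Since ε_t ≥ 0.005, the section is tension-controlled.

ε_t ≈ 0.0264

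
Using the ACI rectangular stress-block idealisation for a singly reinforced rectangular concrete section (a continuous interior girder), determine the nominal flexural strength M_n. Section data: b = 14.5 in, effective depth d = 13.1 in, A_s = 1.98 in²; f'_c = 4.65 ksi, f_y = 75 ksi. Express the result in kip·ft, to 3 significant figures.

M_n ≈ 146 kip·ft

T = A_s f_y = 1.98 × 75 = 148.5 kips.
a = T/(0.85 f'_c b) = 148.5/(0.85 × 4.65 × 14.5) = 2.591 in.
M_n = T(d − a/2) = 148.5 × (13.1 − 1.2955) = 1753.0 kip·in = 1753.0/12 = 146.08 kip·ft.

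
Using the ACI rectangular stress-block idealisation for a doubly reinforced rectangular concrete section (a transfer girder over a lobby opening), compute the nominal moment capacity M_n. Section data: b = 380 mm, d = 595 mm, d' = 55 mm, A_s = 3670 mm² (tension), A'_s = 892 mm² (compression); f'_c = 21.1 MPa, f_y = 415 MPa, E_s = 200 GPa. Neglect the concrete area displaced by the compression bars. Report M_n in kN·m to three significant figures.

Assume both tension and compression steel yield.
Net tension couple steel: A_s − A'_s = 2778 mm².
a = (A_s − A'_s) f_y / (0.85 f'_c b) = 1152870/(0.85 × 21.1 × 380) = 169.16 mm.
c = a/β₁ = 169.16/0.85 = 199.01 mm; ε'_s = 0.003(c − d')/c = 0.0022 ≥ f_y/E_s = 0.0021, so compression steel does yield.
M_n = (A_s − A'_s) f_y (d − a/2) + A'_s f_y (d − d') = [1152870 × (595 − 84.58) + 370180 × (595 − 55)] × 10⁻⁶ = 588.45 + 199.90 = 788.35 kN·m.

M_n ≈ 788 kN·m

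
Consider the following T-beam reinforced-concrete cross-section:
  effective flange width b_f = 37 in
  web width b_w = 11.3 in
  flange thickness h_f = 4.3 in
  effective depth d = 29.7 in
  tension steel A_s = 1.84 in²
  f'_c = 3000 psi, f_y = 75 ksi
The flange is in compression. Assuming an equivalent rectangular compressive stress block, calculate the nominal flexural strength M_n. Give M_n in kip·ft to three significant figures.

M_n ≈ 333 kip·ft

Tension: T = A_s f_y = 1.84 × 75 = 138 kips.
Try a within the flange: a = T/(0.85 f'_c b_f) = 138/(0.85 × 3 × 37) = 1.463 in.
Since a = 1.463 ≤ h_f = 4.3 in, the stress block lies entirely in the flange; analyse as a rectangular beam of width b_f.
M_n = T(d − a/2) = 138 × (29.7 − 0.7315) = 3997.7 kip·in.
M_n = 3997.7/12 = 333.14 kip·ft.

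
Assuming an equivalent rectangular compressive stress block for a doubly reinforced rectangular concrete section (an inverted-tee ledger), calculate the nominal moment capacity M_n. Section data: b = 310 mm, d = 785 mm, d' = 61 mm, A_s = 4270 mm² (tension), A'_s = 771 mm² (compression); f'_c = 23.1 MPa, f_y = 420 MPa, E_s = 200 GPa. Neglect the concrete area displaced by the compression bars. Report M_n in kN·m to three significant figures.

M_n ≈ 1210 kN·m

Assume both tension and compression steel yield.
Net tension couple steel: A_s − A'_s = 3499 mm².
a = (A_s − A'_s) f_y / (0.85 f'_c b) = 1469580/(0.85 × 23.1 × 310) = 241.44 mm.
c = a/β₁ = 241.44/0.85 = 284.05 mm; ε'_s = 0.003(c − d')/c = 0.0024 ≥ f_y/E_s = 0.0021, so compression steel does yield.
M_n = (A_s − A'_s) f_y (d − a/2) + A'_s f_y (d − d') = [1469580 × (785 − 120.72) + 323820 × (785 − 61)] × 10⁻⁶ = 976.21 + 234.45 = 1210.66 kN·m.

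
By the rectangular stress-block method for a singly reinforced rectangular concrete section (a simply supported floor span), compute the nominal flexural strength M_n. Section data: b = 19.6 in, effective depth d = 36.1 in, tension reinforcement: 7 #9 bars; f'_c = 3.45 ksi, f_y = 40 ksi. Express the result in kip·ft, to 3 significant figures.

M_n ≈ 785 kip·ft

A_s = 7 × 1 = 7 in².
T = A_s f_y = 7 × 40 = 280 kips.
a = T/(0.85 f'_c b) = 280/(0.85 × 3.45 × 19.6) = 4.872 in.
M_n = T(d − a/2) = 280 × (36.1 − 2.436) = 9425.9 kip·in = 9425.9/12 = 785.49 kip·ft.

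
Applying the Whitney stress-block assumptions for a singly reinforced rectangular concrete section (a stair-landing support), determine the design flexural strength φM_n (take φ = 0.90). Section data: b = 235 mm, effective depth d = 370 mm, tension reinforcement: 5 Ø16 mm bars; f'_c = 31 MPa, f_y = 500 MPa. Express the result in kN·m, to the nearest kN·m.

A_s = 5 × 201 = 1005 mm².
T = A_s f_y = 1005 × 500 = 502500 N = 502.5 kN.
From C = T: a = T/(0.85 f'_c b) = 502500/(0.85 × 31 × 235) = 81.15 mm.
M_n = T(d − a/2) = 502.5 kN × (370 − 40.575) mm = 165.54 kN·m.
φM_n = 0.90 × 165.54 = 148.99 kN·m.

φM_n ≈ 149 kN·m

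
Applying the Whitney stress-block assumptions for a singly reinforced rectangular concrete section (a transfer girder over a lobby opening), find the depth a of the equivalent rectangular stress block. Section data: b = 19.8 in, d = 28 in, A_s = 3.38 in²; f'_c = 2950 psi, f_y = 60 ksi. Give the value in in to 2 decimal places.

T = A_s f_y = 3.38 × 60 = 202.8 kips.
a = T/(0.85 f'_c b) = 202.8/(0.85 × 2.95 × 19.8) = 4.08 in.

a ≈ 4.08 in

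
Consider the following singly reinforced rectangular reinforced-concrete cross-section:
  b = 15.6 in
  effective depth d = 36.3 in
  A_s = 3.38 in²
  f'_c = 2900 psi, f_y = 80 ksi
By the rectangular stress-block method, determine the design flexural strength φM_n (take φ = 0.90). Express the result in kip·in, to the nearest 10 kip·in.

φM_n ≈ 7980 kip·in

T = A_s f_y = 3.38 × 80 = 270.4 kips.
a = T/(0.85 f'_c b) = 270.4/(0.85 × 2.9 × 15.6) = 7.032 in.
M_n = T(d − a/2) = 270.4 × (36.3 − 3.516) = 8864.8 kip·in.
φM_n = 0.90 × 8864.8 = 7978.3 kip·in.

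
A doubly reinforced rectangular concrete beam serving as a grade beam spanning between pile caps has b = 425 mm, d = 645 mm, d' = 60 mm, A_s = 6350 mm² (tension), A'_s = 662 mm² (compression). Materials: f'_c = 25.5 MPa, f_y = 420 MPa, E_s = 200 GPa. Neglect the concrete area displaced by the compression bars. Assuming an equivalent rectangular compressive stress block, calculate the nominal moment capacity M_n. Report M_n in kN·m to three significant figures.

Assume both tension and compression steel yield.
Net tension couple steel: A_s − A'_s = 5688 mm².
a = (A_s − A'_s) f_y / (0.85 f'_c b) = 2388960/(0.85 × 25.5 × 425) = 259.33 mm.
c = a/β₁ = 259.33/0.85 = 305.09 mm; ε'_s = 0.003(c − d')/c = 0.0024 ≥ f_y/E_s = 0.0021, so compression steel does yield.
M_n = (A_s − A'_s) f_y (d − a/2) + A'_s f_y (d − d') = [2388960 × (645 − 129.665) + 278040 × (645 − 60)] × 10⁻⁶ = 1231.11 + 162.65 = 1393.76 kN·m.

M_n ≈ 1390 kN·m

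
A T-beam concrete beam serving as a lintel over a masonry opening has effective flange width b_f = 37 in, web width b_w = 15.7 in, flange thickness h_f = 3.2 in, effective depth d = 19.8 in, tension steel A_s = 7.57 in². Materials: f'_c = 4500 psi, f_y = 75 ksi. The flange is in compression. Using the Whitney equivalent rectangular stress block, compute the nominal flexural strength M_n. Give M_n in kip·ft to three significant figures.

M_n ≈ 837 kip·ft

Tension: T = A_s f_y = 7.57 × 75 = 567.75 kips.
Try a within the flange: a = T/(0.85 f'_c b_f) = 567.75/(0.85 × 4.5 × 37) = 4.012 in.
a = 4.012 > h_f = 3.2 in: the block extends into the web. Split into flange-overhang and web parts.
C_f = 0.85 f'_c (b_f − b_w) h_f = 0.85 × 4.5 × (37 − 15.7) × 3.2 = 260.7 kips.
Remaining web compression depth: a_w = (T − C_f)/(0.85 f'_c b_w) = (567.75 − 260.7)/(0.85 × 4.5 × 15.7) = 5.113 in.
M_n = C_f(d − h_f/2) + (T − C_f)(d − a_w/2) = 260.7 × (19.8 − 1.6) + 307.05 × (19.8 − 2.5565) = 4744.7 + 5294.6 = 10039.3 kip·in.
M_n = 10039.3/12 = 836.61 kip·ft.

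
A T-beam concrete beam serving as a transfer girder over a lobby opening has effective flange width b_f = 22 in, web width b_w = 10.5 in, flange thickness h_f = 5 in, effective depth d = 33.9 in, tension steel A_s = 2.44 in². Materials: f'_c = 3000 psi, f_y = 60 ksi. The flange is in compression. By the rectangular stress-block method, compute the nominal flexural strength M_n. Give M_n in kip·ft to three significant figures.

Tension: T = A_s f_y = 2.44 × 60 = 146.4 kips.
Try a within the flange: a = T/(0.85 f'_c b_f) = 146.4/(0.85 × 3 × 22) = 2.610 in.
Since a = 2.610 ≤ h_f = 5 in, the stress block lies entirely in the flange; analyse as a rectangular beam of width b_f.
M_n = T(d − a/2) = 146.4 × (33.9 − 1.305) = 4771.9 kip·in.
M_n = 4771.9/12 = 397.66 kip·ft.

M_n ≈ 398 kip·ft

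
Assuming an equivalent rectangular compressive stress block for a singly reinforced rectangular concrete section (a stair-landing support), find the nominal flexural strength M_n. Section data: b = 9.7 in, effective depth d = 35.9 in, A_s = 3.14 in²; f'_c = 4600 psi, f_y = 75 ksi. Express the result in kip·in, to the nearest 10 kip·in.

M_n ≈ 7720 kip·in

T = A_s f_y = 3.14 × 75 = 235.5 kips.
a = T/(0.85 f'_c b) = 235.5/(0.85 × 4.6 × 9.7) = 6.209 in.
M_n = T(d − a/2) = 235.5 × (35.9 − 3.1045) = 7723.3 kip·in.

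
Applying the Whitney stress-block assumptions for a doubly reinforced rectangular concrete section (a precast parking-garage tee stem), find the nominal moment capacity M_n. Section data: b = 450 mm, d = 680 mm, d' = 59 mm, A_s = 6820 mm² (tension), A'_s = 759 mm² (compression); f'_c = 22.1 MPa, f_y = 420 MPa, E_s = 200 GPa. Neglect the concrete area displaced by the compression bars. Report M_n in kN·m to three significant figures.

Assume both tension and compression steel yield.
Net tension couple steel: A_s − A'_s = 6061 mm².
a = (A_s − A'_s) f_y / (0.85 f'_c b) = 2545620/(0.85 × 22.1 × 450) = 301.14 mm.
c = a/β₁ = 301.14/0.85 = 354.28 mm; ε'_s = 0.003(c − d')/c = 0.0025 ≥ f_y/E_s = 0.0021, so compression steel does yield.
M_n = (A_s − A'_s) f_y (d − a/2) + A'_s f_y (d − d') = [2545620 × (680 − 150.57) + 318780 × (680 − 59)] × 10⁻⁶ = 1347.73 + 197.96 = 1545.69 kN·m.

M_n ≈ 1550 kN·m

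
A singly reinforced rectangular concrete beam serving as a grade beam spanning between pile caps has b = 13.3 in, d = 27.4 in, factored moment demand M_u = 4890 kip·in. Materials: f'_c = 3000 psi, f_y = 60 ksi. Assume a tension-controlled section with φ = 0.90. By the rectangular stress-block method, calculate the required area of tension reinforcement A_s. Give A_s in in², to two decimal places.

M_n = M_u/φ = 4890/0.90 = 5433.33 kip·in.
From M_n = 0.85 f'_c a b (d − a/2):
a = d − √(d² − 2M_n/(0.85 f'_c b)) = 27.4 − √(27.4² − 2 × 5433.33/(0.85 × 3 × 13.3)) = 6.655 in.
A_s = 0.85 f'_c a b / f_y = 0.85 × 3 × 6.655 × 13.3 / 60 = 3.762 in².

A_s ≈ 3.76 in²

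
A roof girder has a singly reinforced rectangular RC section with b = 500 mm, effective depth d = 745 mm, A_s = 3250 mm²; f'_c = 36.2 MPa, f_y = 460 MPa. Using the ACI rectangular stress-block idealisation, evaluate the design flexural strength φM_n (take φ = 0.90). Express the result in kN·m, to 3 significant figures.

T = A_s f_y = 3250 × 460 = 1495000 N = 1495 kN.
From C = T: a = T/(0.85 f'_c b) = 1495000/(0.85 × 36.2 × 500) = 97.17 mm.
M_n = T(d − a/2) = 1495 kN × (745 − 48.585) mm = 1041.14 kN·m.
φM_n = 0.90 × 1041.14 = 937.03 kN·m.

φM_n ≈ 937 kN·m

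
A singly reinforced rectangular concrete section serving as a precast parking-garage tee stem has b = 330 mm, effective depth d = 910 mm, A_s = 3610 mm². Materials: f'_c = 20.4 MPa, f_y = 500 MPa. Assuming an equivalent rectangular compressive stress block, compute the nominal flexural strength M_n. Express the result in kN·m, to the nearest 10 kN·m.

M_n ≈ 1360 kN·m

T = A_s f_y = 3610 × 500 = 1805000 N = 1805 kN.
From C = T: a = T/(0.85 f'_c b) = 1805000/(0.85 × 20.4 × 330) = 315.44 mm.
M_n = T(d − a/2) = 1805 kN × (910 − 157.72) mm = 1357.87 kN·m.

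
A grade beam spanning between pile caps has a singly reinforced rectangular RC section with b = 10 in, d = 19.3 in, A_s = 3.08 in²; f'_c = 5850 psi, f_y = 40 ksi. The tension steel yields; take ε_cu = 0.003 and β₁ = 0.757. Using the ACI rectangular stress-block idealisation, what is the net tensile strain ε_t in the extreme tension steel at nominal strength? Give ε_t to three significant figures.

a = A_s f_y/(0.85 f'_c b) = 2.478 in.
β₁ = 0.757, so c = a/β₁ = 2.478/0.757 = 3.273 in.
From the linear strain diagram with ε_cu = 0.003: ε_t = 0.003 (d − c)/c = 0.003 × (19.3 − 3.273)/3.273 = 0.0147.
Since ε_t ≥ 0.005, the section is tension-controlled.

ε_t ≈ 0.0147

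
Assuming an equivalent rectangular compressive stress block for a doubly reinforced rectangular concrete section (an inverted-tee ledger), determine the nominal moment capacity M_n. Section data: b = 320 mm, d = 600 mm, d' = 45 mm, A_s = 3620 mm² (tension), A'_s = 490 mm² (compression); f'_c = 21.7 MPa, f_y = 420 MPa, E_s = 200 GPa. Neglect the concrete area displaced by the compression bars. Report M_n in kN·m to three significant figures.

Assume both tension and compression steel yield.
Net tension couple steel: A_s − A'_s = 3130 mm².
a = (A_s − A'_s) f_y / (0.85 f'_c b) = 1314600/(0.85 × 21.7 × 320) = 222.72 mm.
c = a/β₁ = 222.72/0.85 = 262.02 mm; ε'_s = 0.003(c − d')/c = 0.0025 ≥ f_y/E_s = 0.0021, so compression steel does yield.
M_n = (A_s − A'_s) f_y (d − a/2) + A'_s f_y (d − d') = [1314600 × (600 − 111.36) + 205800 × (600 − 45)] × 10⁻⁶ = 642.37 + 114.22 = 756.59 kN·m.

M_n ≈ 757 kN·m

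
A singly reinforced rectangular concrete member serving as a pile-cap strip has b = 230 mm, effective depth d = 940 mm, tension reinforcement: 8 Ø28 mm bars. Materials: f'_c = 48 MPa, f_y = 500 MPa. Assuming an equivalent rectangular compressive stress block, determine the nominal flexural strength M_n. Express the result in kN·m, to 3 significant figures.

M_n ≈ 1990 kN·m

A_s = 8 × 616 = 4928 mm².
T = A_s f_y = 4928 × 500 = 2464000 N = 2464 kN.
From C = T: a = T/(0.85 f'_c b) = 2464000/(0.85 × 48 × 230) = 262.57 mm.
M_n = T(d − a/2) = 2464 kN × (940 − 131.285) mm = 1992.67 kN·m.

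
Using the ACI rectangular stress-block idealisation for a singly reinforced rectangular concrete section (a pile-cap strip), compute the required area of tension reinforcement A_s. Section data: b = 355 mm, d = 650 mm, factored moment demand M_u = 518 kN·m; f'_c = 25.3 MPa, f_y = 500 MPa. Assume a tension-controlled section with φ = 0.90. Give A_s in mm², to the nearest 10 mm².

M_n = M_u/φ = 518/0.90 = 575.556 kN·m.
With M_n = 0.85 f'_c a b (d − a/2), solve the quadratic for a:
a = d − √(d² − 2M_n/(0.85 f'_c b)) = 650 − √(650² − 2 × 575.556×10⁶/(0.85 × 25.3 × 355)) = 128.73 mm.
A_s = 0.85 f'_c a b / f_y = 0.85 × 25.3 × 128.73 × 355 / 500 = 1965.5 mm².

A_s ≈ 1970 mm²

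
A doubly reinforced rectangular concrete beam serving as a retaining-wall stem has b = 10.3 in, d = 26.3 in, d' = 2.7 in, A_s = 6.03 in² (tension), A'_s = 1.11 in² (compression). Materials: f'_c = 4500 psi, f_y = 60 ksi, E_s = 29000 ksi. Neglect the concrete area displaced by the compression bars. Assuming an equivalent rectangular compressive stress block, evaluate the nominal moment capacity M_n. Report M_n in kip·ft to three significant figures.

M_n ≈ 686 kip·ft

Assume both steels yield.
a = (A_s − A'_s) f_y/(0.85 f'_c b) = (6.03 − 1.11) × 60/(0.85 × 4.5 × 10.3) = 7.493 in.
c = a/β₁ = 7.493/0.825 = 9.082 in; ε'_s = 0.003(c − d')/c = 0.0021 ≥ ε_y = 0.0021, so the compression steel yields.
M_n = (A_s − A'_s) f_y (d − a/2) + A'_s f_y (d − d') = 295.2 × (26.3 − 3.7465) + 66.6 × (26.3 − 2.7) = 6657.8 + 1571.8 = 8229.6 kip·in = 8229.6/12 = 685.80 kip·ft.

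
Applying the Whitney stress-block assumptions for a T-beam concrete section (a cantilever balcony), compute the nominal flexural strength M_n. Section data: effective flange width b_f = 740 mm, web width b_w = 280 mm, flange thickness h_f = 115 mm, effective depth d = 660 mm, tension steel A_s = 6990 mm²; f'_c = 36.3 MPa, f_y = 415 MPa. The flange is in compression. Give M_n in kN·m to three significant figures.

M_n ≈ 1730 kN·m

Tension: T = A_s f_y = 6990 × 415 = 2900850 N.
Try a within the flange: a = T/(0.85 f'_c b_f) = 2900850/(0.85 × 36.3 × 740) = 127.05 mm.
a = 127.05 > h_f = 115 mm: the block extends into the web. Split into flange-overhang and web parts.
C_f = 0.85 f'_c (b_f − b_w) h_f = 0.85 × 36.3 × (740 − 280) × 115 = 1632230 N.
Remaining web compression depth: a_w = (T − C_f)/(0.85 f'_c b_w) = (2900850 − 1632230)/(0.85 × 36.3 × 280) = 146.84 mm.
M_n = C_f(d − h_f/2) + (T − C_f)(d − a_w/2) = 1632230 × (660 − 57.5) + 1268620 × (660 − 73.42) = 983.42 + 744.15 = 1727.57 × 10⁶ N·mm.
M_n = 1727.57 kN·m.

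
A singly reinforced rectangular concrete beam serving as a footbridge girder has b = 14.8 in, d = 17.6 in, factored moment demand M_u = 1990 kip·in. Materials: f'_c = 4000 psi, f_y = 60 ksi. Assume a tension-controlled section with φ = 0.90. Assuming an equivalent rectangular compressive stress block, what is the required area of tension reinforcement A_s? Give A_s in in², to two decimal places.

M_n = M_u/φ = 1990/0.90 = 2211.11 kip·in.
From M_n = 0.85 f'_c a b (d − a/2):
a = d − √(d² − 2M_n/(0.85 f'_c b)) = 17.6 − √(17.6² − 2 × 2211.11/(0.85 × 4 × 14.8)) = 2.704 in.
A_s = 0.85 f'_c a b / f_y = 0.85 × 4 × 2.704 × 14.8 / 60 = 2.268 in².

A_s ≈ 2.27 in²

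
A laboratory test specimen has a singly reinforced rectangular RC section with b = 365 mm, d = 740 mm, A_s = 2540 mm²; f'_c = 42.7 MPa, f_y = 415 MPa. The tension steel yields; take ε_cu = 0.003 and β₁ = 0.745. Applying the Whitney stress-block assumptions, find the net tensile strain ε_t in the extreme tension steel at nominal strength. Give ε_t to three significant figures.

ε_t ≈ 0.0178

a = A_s f_y/(0.85 f'_c b) = 79.57 mm.
β₁ = 0.745, so c = a/β₁ = 79.57/0.745 = 106.81 mm.
From the linear strain diagram with ε_cu = 0.003: ε_t = 0.003 (d − c)/c = 0.003 × (740 − 106.81)/106.81 = 0.0178.
Since ε_t ≥ 0.005, the section is tension-controlled.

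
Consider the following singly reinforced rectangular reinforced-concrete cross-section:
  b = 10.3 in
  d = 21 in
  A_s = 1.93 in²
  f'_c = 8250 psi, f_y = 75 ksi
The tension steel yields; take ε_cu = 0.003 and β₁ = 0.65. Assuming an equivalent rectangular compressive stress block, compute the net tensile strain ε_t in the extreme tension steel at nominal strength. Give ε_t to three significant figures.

a = A_s f_y/(0.85 f'_c b) = 2.004 in.
β₁ = 0.65, so c = a/β₁ = 2.004/0.65 = 3.083 in.
From the linear strain diagram with ε_cu = 0.003: ε_t = 0.003 (d − c)/c = 0.003 × (21 − 3.083)/3.083 = 0.0174.
Since ε_t ≥ 0.005, the section is tension-controlled.

ε_t ≈ 0.0174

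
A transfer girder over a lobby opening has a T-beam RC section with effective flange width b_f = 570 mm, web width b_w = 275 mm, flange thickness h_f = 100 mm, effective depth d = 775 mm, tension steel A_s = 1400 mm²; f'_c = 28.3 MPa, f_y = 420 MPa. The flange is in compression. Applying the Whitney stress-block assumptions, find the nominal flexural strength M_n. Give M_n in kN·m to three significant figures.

Tension: T = A_s f_y = 1400 × 420 = 588000 N.
Try a within the flange: a = T/(0.85 f'_c b_f) = 588000/(0.85 × 28.3 × 570) = 42.88 mm.
Since a = 42.88 ≤ h_f = 100 mm, the stress block lies entirely in the flange; analyse as a rectangular beam of width b_f.
M_n = T(d − a/2) = 588000 × (775 − 21.44) = 443.09 × 10⁶ N·mm.
M_n = 443.09 kN·m.

M_n ≈ 443 kN·m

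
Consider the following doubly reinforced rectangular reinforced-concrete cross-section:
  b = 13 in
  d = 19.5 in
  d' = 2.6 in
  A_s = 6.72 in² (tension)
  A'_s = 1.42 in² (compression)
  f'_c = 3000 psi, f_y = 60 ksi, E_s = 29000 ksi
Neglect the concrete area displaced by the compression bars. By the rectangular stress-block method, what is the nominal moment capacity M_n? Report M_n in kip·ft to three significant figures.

M_n ≈ 510 kip·ft

Assume both steels yield.
a = (A_s − A'_s) f_y/(0.85 f'_c b) = (6.72 − 1.42) × 60/(0.85 × 3 × 13) = 9.593 in.
c = a/β₁ = 9.593/0.85 = 11.286 in; ε'_s = 0.003(c − d')/c = 0.0023 ≥ ε_y = 0.0021, so the compression steel yields.
M_n = (A_s − A'_s) f_y (d − a/2) + A'_s f_y (d − d') = 318 × (19.5 − 4.7965) + 85.2 × (19.5 − 2.6) = 4675.7 + 1439.9 = 6115.6 kip·in = 6115.6/12 = 509.63 kip·ft.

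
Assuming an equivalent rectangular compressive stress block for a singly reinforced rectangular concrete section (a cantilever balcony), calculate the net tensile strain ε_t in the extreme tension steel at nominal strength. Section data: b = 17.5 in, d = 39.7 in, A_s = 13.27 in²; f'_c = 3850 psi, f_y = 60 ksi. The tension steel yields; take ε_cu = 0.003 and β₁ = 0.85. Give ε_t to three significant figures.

ε_t ≈ 0.00428

a = A_s f_y/(0.85 f'_c b) = 13.903 in.
β₁ = 0.85, so c = a/β₁ = 13.903/0.85 = 16.356 in.
From the linear strain diagram with ε_cu = 0.003: ε_t = 0.003 (d − c)/c = 0.003 × (39.7 − 16.356)/16.356 = 0.00428.
ε_t is between 0.004 and 0.005 — transition zone.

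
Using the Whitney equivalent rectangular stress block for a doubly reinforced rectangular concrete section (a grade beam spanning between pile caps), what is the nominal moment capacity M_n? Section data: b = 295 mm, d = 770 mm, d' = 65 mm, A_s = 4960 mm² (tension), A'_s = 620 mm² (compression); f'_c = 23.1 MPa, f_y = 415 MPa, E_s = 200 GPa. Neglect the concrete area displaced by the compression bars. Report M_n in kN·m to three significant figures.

Assume both tension and compression steel yield.
Net tension couple steel: A_s − A'_s = 4340 mm².
a = (A_s − A'_s) f_y / (0.85 f'_c b) = 1801100/(0.85 × 23.1 × 295) = 310.95 mm.
c = a/β₁ = 310.95/0.85 = 365.82 mm; ε'_s = 0.003(c − d')/c = 0.0025 ≥ f_y/E_s = 0.0021, so compression steel does yield.
M_n = (A_s − A'_s) f_y (d − a/2) + A'_s f_y (d − d') = [1801100 × (770 − 155.475) + 257300 × (770 − 65)] × 10⁻⁶ = 1106.82 + 181.40 = 1288.22 kN·m.

M_n ≈ 1290 kN·m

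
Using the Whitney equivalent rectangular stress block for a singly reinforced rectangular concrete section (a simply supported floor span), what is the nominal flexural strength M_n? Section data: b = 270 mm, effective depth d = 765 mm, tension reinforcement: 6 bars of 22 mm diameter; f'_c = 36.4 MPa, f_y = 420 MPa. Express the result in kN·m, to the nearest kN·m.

M_n ≈ 678 kN·m

A_s = 6 × 380 = 2280 mm².
T = A_s f_y = 2280 × 420 = 957600 N = 957.6 kN.
From C = T: a = T/(0.85 f'_c b) = 957600/(0.85 × 36.4 × 270) = 114.63 mm.
M_n = T(d − a/2) = 957.6 kN × (765 − 57.315) mm = 677.68 kN·m.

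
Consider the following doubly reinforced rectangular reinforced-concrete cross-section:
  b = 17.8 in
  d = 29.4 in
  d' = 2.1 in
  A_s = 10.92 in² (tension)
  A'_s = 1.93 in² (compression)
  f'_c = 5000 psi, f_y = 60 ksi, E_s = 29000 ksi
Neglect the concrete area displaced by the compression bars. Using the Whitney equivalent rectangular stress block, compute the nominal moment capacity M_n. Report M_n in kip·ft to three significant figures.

Assume both steels yield.
a = (A_s − A'_s) f_y/(0.85 f'_c b) = (10.92 − 1.93) × 60/(0.85 × 5 × 17.8) = 7.130 in.
c = a/β₁ = 7.130/0.8 = 8.913 in; ε'_s = 0.003(c − d')/c = 0.0023 ≥ ε_y = 0.0021, so the compression steel yields.
M_n = (A_s − A'_s) f_y (d − a/2) + A'_s f_y (d − d') = 539.4 × (29.4 − 3.565) + 115.8 × (29.4 − 2.1) = 13935.4 + 3161.3 = 17096.7 kip·in = 17096.7/12 = 1424.73 kip·ft.

M_n ≈ 1420 kip·ft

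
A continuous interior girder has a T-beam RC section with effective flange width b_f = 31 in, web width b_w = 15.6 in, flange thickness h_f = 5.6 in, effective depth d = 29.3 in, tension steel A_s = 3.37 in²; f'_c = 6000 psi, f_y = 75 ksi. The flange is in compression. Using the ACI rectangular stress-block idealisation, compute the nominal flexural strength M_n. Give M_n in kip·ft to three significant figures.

Tension: T = A_s f_y = 3.37 × 75 = 252.75 kips.
Try a within the flange: a = T/(0.85 f'_c b_f) = 252.75/(0.85 × 6 × 31) = 1.599 in.
Since a = 1.599 ≤ h_f = 5.6 in, the stress block lies entirely in the flange; analyse as a rectangular beam of width b_f.
M_n = T(d − a/2) = 252.75 × (29.3 − 0.7995) = 7203.5 kip·in.
M_n = 7203.5/12 = 600.29 kip·ft.

M_n ≈ 600 kip·ft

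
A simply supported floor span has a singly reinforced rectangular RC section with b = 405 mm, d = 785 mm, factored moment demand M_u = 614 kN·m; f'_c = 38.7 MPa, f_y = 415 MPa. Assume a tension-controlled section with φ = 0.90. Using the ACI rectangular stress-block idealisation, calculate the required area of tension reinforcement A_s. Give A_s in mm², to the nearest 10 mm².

M_n = M_u/φ = 614/0.90 = 682.222 kN·m.
With M_n = 0.85 f'_c a b (d − a/2), solve the quadratic for a:
a = d − √(d² − 2M_n/(0.85 f'_c b)) = 785 − √(785² − 2 × 682.222×10⁶/(0.85 × 38.7 × 405)) = 68.20 mm.
A_s = 0.85 f'_c a b / f_y = 0.85 × 38.7 × 68.20 × 405 / 415 = 2189.4 mm².

A_s ≈ 2190 mm²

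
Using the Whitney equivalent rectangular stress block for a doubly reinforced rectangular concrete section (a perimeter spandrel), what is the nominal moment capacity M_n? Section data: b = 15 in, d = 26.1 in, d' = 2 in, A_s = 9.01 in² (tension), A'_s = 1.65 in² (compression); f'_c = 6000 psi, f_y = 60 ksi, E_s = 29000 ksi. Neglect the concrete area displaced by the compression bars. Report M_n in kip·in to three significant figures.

M_n ≈ 12600 kip·in

Assume both steels yield.
a = (A_s − A'_s) f_y/(0.85 f'_c b) = (9.01 − 1.65) × 60/(0.85 × 6 × 15) = 5.773 in.
c = a/β₁ = 5.773/0.75 = 7.697 in; ε'_s = 0.003(c − d')/c = 0.0022 ≥ ε_y = 0.0021, so the compression steel yields.
M_n = (A_s − A'_s) f_y (d − a/2) + A'_s f_y (d − d') = 441.6 × (26.1 − 2.8865) + 99 × (26.1 − 2) = 10251.1 + 2385.9 = 12637.0 kip·in.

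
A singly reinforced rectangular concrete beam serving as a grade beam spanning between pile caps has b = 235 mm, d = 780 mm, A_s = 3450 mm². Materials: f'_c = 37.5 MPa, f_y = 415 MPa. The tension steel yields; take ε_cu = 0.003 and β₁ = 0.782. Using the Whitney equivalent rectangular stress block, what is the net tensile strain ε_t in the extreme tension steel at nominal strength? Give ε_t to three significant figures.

a = A_s f_y/(0.85 f'_c b) = 191.14 mm.
β₁ = 0.782, so c = a/β₁ = 191.14/0.782 = 244.42 mm.
From the linear strain diagram with ε_cu = 0.003: ε_t = 0.003 (d − c)/c = 0.003 × (780 − 244.42)/244.42 = 0.00657.
Since ε_t ≥ 0.005, the section is tension-controlled.

ε_t ≈ 0.00657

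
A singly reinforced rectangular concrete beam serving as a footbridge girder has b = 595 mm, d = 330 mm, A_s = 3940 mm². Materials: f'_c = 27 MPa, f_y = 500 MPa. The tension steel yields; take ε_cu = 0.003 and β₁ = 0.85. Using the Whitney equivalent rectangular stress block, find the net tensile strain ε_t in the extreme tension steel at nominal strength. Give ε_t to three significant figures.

a = A_s f_y/(0.85 f'_c b) = 144.27 mm.
β₁ = 0.85, so c = a/β₁ = 144.27/0.85 = 169.73 mm.
From the linear strain diagram with ε_cu = 0.003: ε_t = 0.003 (d − c)/c = 0.003 × (330 − 169.73)/169.73 = 0.00283.
ε_t < 0.004 — the section is over-reinforced for flexure under ACI limits.

ε_t ≈ 0.00283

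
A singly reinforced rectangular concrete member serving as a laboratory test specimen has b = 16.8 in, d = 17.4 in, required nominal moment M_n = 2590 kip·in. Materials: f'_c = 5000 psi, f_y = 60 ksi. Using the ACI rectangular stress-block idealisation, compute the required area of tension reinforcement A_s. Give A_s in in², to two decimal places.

From M_n = 0.85 f'_c a b (d − a/2):
a = d − √(d² − 2M_n/(0.85 f'_c b)) = 17.4 − √(17.4² − 2 × 2590/(0.85 × 5 × 16.8)) = 2.227 in.
A_s = 0.85 f'_c a b / f_y = 0.85 × 5 × 2.227 × 16.8 / 60 = 2.650 in².

A_s ≈ 2.65 in²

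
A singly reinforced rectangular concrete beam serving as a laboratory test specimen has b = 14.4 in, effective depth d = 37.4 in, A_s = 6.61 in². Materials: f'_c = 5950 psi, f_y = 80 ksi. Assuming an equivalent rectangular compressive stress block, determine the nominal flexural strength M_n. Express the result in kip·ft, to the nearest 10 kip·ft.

T = A_s f_y = 6.61 × 80 = 528.8 kips.
a = T/(0.85 f'_c b) = 528.8/(0.85 × 5.95 × 14.4) = 7.261 in.
M_n = T(d − a/2) = 528.8 × (37.4 − 3.6305) = 17857.3 kip·in = 17857.3/12 = 1488.11 kip·ft.

M_n ≈ 1490 kip·ft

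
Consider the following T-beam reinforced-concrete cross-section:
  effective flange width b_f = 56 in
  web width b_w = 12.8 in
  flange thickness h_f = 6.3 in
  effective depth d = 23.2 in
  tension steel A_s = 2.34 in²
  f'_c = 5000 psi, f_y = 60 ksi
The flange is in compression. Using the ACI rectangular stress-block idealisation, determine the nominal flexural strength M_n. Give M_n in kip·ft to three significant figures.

Tension: T = A_s f_y = 2.34 × 60 = 140.4 kips.
Try a within the flange: a = T/(0.85 f'_c b_f) = 140.4/(0.85 × 5 × 56) = 0.590 in.
Since a = 0.590 ≤ h_f = 6.3 in, the stress block lies entirely in the flange; analyse as a rectangular beam of width b_f.
M_n = T(d − a/2) = 140.4 × (23.2 − 0.295) = 3215.9 kip·in.
M_n = 3215.9/12 = 267.99 kip·ft.

M_n ≈ 268 kip·ft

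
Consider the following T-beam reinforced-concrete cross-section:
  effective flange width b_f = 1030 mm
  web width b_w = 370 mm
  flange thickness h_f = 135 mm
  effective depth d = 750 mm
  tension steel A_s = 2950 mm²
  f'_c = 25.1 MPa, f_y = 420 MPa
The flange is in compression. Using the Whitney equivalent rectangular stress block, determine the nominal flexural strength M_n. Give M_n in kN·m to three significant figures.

M_n ≈ 894 kN·m

Tension: T = A_s f_y = 2950 × 420 = 1239000 N.
Try a within the flange: a = T/(0.85 f'_c b_f) = 1239000/(0.85 × 25.1 × 1030) = 56.38 mm.
Since a = 56.38 ≤ h_f = 135 mm, the stress block lies entirely in the flange; analyse as a rectangular beam of width b_f.
M_n = T(d − a/2) = 1239000 × (750 − 28.19) = 894.32 × 10⁶ N·mm.
M_n = 894.32 kN·m.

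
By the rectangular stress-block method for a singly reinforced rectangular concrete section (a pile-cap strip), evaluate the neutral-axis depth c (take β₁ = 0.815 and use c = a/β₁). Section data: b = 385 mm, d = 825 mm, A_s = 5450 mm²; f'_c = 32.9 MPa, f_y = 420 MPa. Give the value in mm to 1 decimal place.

c ≈ 260.9 mm

T = A_s f_y = 5450 × 420 = 2289000 N = 2289 kN.
Setting C = 0.85 f'_c a b equal to T: a = 2289000/(0.85 × 32.9 × 385) = 212.603 mm.
With β₁ = 0.815, c = a/β₁ = 212.603/0.815 = 260.9 mm.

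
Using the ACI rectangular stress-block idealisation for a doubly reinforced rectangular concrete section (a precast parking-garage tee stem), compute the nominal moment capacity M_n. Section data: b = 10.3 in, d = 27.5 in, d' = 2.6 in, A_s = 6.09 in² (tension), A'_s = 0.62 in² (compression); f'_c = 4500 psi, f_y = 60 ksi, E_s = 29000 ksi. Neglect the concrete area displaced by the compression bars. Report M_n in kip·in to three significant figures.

M_n ≈ 8580 kip·in

Assume both steels yield.
a = (A_s − A'_s) f_y/(0.85 f'_c b) = (6.09 − 0.62) × 60/(0.85 × 4.5 × 10.3) = 8.330 in.
c = a/β₁ = 8.330/0.825 = 10.097 in; ε'_s = 0.003(c − d')/c = 0.0022 ≥ ε_y = 0.0021, so the compression steel yields.
M_n = (A_s − A'_s) f_y (d − a/2) + A'_s f_y (d − d') = 328.2 × (27.5 − 4.165) + 37.2 × (27.5 − 2.6) = 7658.5 + 926.3 = 8584.8 kip·in.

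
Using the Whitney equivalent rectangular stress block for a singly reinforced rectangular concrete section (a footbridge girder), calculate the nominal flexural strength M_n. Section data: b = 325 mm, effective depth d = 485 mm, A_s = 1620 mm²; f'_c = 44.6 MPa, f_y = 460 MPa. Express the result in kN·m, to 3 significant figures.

M_n ≈ 339 kN·m

T = A_s f_y = 1620 × 460 = 745200 N = 745.2 kN.
From C = T: a = T/(0.85 f'_c b) = 745200/(0.85 × 44.6 × 325) = 60.48 mm.
M_n = T(d − a/2) = 745.2 kN × (485 − 30.24) mm = 338.89 kN·m.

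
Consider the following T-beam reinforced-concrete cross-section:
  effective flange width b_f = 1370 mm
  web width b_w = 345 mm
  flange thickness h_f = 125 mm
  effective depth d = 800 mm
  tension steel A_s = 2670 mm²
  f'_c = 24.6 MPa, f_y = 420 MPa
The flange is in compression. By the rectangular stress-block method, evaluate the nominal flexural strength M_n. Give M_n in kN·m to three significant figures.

Tension: T = A_s f_y = 2670 × 420 = 1121400 N.
Try a within the flange: a = T/(0.85 f'_c b_f) = 1121400/(0.85 × 24.6 × 1370) = 39.15 mm.
Since a = 39.15 ≤ h_f = 125 mm, the stress block lies entirely in the flange; analyse as a rectangular beam of width b_f.
M_n = T(d − a/2) = 1121400 × (800 − 19.575) = 875.17 × 10⁶ N·mm.
M_n = 875.17 kN·m.

M_n ≈ 875 kN·m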